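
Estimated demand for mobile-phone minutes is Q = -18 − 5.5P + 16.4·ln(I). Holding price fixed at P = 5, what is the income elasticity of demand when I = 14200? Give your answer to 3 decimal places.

0.147

At P = 5, I = 14200: Q = 111.300.
Holding P constant, ∂Q/∂I = 16.4/I = 0.00115493.
η_I = (∂Q/∂I)·(I/Q) = 0.00115493 × (14200/111.300) = 0.147.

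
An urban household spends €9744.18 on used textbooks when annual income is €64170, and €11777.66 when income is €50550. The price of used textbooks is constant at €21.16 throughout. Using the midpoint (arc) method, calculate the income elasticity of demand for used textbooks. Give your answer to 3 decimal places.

-0.796

With a constant price, Q₁ = 9744.18/21.16 = 460.500 and Q₂ = 11777.66/21.16 = 556.600 (equivalently, work directly with expenditure since P cancels).
Midpoint %ΔQ = (11777.66 − 9744.18)/10760.92 = 0.18897; midpoint %ΔI = (50550 − 64170)/57360 = -0.23745.
η = 0.18897 / -0.23745 = -0.796.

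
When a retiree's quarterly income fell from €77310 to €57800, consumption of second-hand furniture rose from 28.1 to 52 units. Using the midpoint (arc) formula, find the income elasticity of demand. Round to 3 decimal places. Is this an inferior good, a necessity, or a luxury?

-2.066 (inferior good)

ΔQ = 52 − 28.1 = 23.9; midpoint Q̄ = (28.1 + 52)/2 = 40.05.
ΔI = 57800 − 77310 = -19510; midpoint Ī = (77310 + 57800)/2 = 67555.
η = (ΔQ/Q̄) ÷ (ΔI/Ī) = (23.9/40.05) ÷ (-19510/67555) = -2.066.
η < 0 ⇒ inferior good.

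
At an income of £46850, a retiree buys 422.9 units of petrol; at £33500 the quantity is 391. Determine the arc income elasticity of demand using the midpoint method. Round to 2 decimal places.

0.24

ΔQ = 391 − 422.9 = -31.9; midpoint Q̄ = (422.9 + 391)/2 = 406.95.
ΔI = 33500 − 46850 = -13350; midpoint Ī = (46850 + 33500)/2 = 40175.
η = (ΔQ/Q̄) ÷ (ΔI/Ī) = (-31.9/406.95) ÷ (-13350/40175) = 0.24.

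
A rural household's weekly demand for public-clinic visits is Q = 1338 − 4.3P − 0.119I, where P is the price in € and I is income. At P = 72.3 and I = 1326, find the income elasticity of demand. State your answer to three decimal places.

At P = 72.3, I = 1326: Q = 869.316.
Holding P constant, ∂Q/∂I = −0.119.
η_I = (∂Q/∂I)·(I/Q) = -0.119 × (1326/869.316) = -0.182.

-0.182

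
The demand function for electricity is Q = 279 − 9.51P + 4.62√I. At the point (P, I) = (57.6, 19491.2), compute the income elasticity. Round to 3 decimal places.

0.857

At P = 57.6, I = 19491.2: Q = 376.226.
Holding P constant, ∂Q/∂I = 4.62/(2√I) = 0.016546.
η_I = (∂Q/∂I)·(I/Q) = 0.016546 × (19491.2/376.226) = 0.857.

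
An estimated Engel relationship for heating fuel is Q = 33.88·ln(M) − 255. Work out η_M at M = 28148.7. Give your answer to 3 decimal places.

0.368

At M = 28148.7: Q = 92.109.
dQ/dM = 33.88/M = 0.00120361 at this income.
η = (dQ/dM)·(M/Q) = 0.00120361 × (28148.7/92.109) = 0.368.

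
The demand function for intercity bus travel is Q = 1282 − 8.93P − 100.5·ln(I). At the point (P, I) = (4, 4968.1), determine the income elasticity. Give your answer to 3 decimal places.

-0.257

At P = 4, I = 4968.1: Q = 390.945.
Holding P constant, ∂Q/∂I = -100.5/I = -0.0202291.
η_I = (∂Q/∂I)·(I/Q) = -0.0202291 × (4968.1/390.945) = -0.257.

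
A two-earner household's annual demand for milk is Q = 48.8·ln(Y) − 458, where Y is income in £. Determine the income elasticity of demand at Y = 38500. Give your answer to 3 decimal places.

0.852

At Y = 38500: Q = 57.251.
dQ/dY = 48.8/Y = 0.00126753 at this income.
η = (dQ/dY)·(Y/Q) = 0.00126753 × (38500/57.251) = 0.852.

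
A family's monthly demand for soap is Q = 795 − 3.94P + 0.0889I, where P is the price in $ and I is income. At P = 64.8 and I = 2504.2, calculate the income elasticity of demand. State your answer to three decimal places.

At P = 64.8, I = 2504.2: Q = 762.311.
Holding P constant, ∂Q/∂I = 0.0889.
η_I = (∂Q/∂I)·(I/Q) = 0.0889 × (2504.2/762.311) = 0.292.

0.292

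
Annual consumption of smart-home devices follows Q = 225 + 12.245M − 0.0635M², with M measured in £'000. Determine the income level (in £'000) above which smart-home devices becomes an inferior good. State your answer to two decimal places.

96.42

dQ/dM = 12.245 − 0.127M.
The good is inferior where dQ/dM < 0. Setting dQ/dM = 0 gives M = 12.245 / 0.127 = 96.42.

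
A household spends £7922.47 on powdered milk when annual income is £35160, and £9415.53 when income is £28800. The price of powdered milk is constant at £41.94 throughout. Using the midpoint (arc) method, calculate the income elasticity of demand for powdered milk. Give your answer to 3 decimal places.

-0.866

With a constant price, Q₁ = 7922.47/41.94 = 188.900 and Q₂ = 9415.53/41.94 = 224.500 (equivalently, work directly with expenditure since P cancels).
Midpoint %ΔQ = (9415.53 − 7922.47)/8669.00 = 0.17223; midpoint %ΔI = (28800 − 35160)/31980 = -0.19887.
η = 0.17223 / -0.19887 = -0.866.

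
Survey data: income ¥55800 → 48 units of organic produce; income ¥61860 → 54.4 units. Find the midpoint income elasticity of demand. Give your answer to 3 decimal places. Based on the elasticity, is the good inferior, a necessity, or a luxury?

ΔQ = 54.4 − 48 = 6.4; midpoint Q̄ = (48 + 54.4)/2 = 51.2.
ΔI = 61860 − 55800 = 6060; midpoint Ī = (55800 + 61860)/2 = 58830.
η = (ΔQ/Q̄) ÷ (ΔI/Ī) = (6.4/51.2) ÷ (6060/58830) = 1.213.
η > 1 ⇒ luxury.

1.213 (luxury)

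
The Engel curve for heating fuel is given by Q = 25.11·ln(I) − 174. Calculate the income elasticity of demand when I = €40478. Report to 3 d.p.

0.272

At I = 40478: Q = 92.380.
dQ/dI = 25.11/I = 0.000620337 at this income.
η = (dQ/dI)·(I/Q) = 0.000620337 × (40478/92.380) = 0.272.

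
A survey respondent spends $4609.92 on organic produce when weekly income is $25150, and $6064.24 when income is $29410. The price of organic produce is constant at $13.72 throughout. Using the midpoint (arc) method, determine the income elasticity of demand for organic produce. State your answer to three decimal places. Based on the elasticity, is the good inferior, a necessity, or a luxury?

1.745 (luxury)

With a constant price, Q₁ = 4609.92/13.72 = 336.000 and Q₂ = 6064.24/13.72 = 442.000 (equivalently, work directly with expenditure since P cancels).
Midpoint %ΔQ = (6064.24 − 4609.92)/5337.08 = 0.27249; midpoint %ΔI = (29410 − 25150)/27280 = 0.15616.
η = 0.27249 / 0.15616 = 1.745.
η > 1 ⇒ luxury.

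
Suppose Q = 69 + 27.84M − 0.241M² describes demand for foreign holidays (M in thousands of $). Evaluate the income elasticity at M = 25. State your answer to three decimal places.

At M = 25: Q = 614.3750.
dQ/dM = 27.84 − 0.482M = 15.79000.
η = (dQ/dM)·(M/Q) = 15.79000 × (25/614.3750) = 0.643.

0.643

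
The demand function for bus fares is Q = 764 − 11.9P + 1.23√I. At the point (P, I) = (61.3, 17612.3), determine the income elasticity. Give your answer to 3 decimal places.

0.413

At P = 61.3, I = 17612.3: Q = 197.765.
Holding P constant, ∂Q/∂I = 1.23/(2√I) = 0.00463412.
η_I = (∂Q/∂I)·(I/Q) = 0.00463412 × (17612.3/197.765) = 0.413.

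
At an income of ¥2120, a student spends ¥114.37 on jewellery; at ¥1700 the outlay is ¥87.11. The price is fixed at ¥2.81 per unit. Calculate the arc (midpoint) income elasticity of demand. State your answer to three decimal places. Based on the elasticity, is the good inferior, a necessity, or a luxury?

With a constant price, Q₁ = 114.37/2.81 = 40.701 and Q₂ = 87.11/2.81 = 31.000 (equivalently, work directly with expenditure since P cancels).
Midpoint %ΔQ = (87.11 − 114.37)/100.74 = -0.27060; midpoint %ΔI = (1700 − 2120)/1910 = -0.21990.
η = -0.27060 / -0.21990 = 1.231.
η > 1 ⇒ luxury.

1.231 (luxury)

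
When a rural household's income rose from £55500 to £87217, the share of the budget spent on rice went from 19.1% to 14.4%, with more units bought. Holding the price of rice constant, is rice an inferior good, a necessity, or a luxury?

Quantity rises but the budget share falls as income rises, so 0 < η < 1.

necessity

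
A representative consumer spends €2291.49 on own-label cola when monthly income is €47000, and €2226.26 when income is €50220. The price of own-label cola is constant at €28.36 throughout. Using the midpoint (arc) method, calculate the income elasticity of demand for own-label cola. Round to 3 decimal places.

With a constant price, Q₁ = 2291.49/28.36 = 80.800 and Q₂ = 2226.26/28.36 = 78.500 (equivalently, work directly with expenditure since P cancels).
Midpoint %ΔQ = (2226.26 − 2291.49)/2258.88 = -0.02888; midpoint %ΔI = (50220 − 47000)/48610 = 0.06624.
η = -0.02888 / 0.06624 = -0.436.

-0.436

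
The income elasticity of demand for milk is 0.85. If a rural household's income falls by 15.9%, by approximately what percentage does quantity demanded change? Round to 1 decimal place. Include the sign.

-13.5%

%ΔQ ≈ η × %ΔI = 0.85 × (-15.9%) = -13.5%.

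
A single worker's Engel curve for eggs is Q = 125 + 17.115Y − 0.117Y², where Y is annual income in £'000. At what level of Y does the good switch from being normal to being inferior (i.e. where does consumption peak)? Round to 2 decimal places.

73.14

dQ/dY = 17.115 − 0.234Y.
The good is inferior where dQ/dY < 0. Setting dQ/dY = 0 gives Y = 17.115 / 0.234 = 73.14.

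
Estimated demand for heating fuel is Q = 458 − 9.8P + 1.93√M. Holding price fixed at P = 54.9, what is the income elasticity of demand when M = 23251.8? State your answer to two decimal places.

At P = 54.9, M = 23251.8: Q = 214.277.
Holding P constant, ∂Q/∂M = 1.93/(2√M) = 0.00632847.
η_M = (∂Q/∂M)·(M/Q) = 0.00632847 × (23251.8/214.277) = 0.69.

0.69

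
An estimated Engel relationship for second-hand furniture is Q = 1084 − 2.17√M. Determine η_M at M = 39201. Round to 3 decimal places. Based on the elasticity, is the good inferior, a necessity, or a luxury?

At M = 39201: Q = 654.356.
dQ/dM = -2.17/(2√M) = -0.00548001 at this income.
η = (dQ/dM)·(M/Q) = -0.00548001 × (39201/654.356) = -0.328.
Since η < 0, the good is an inferior good.

-0.328 (inferior good)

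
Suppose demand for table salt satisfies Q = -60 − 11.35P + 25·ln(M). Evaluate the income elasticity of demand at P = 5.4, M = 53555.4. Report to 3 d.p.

0.166

At P = 5.4, M = 53555.4: Q = 150.922.
Holding P constant, ∂Q/∂M = 25/M = 0.000466806.
η_M = (∂Q/∂M)·(M/Q) = 0.000466806 × (53555.4/150.922) = 0.166.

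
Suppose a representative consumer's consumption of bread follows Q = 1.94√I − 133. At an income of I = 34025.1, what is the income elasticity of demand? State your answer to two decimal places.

At I = 34025.1: Q = 224.850.
dQ/dI = 1.94/(2√I) = 0.00525862 at this income.
η = (dQ/dI)·(I/Q) = 0.00525862 × (34025.1/224.850) = 0.80.

0.80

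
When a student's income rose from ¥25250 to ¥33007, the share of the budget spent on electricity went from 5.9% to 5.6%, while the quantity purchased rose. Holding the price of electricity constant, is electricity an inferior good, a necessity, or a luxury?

necessity

Quantity rises but the budget share falls as income rises, so 0 < η < 1.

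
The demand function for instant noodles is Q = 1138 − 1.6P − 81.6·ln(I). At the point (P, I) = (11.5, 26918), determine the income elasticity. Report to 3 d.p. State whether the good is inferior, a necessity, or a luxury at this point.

-0.284 (inferior good)

At P = 11.5, I = 26918: Q = 287.235.
Holding P constant, ∂Q/∂I = -81.6/I = -0.00303143.
η_I = (∂Q/∂I)·(I/Q) = -0.00303143 × (26918/287.235) = -0.284.
Since η < 0, this is an inferior good.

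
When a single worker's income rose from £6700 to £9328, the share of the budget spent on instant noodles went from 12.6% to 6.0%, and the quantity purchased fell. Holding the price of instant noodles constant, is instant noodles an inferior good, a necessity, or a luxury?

inferior good

Quantity demanded falls as income rises, so η < 0.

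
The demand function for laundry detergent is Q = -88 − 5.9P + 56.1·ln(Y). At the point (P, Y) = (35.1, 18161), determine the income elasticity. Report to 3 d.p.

0.220

At P = 35.1, Y = 18161: Q = 255.084.
Holding P constant, ∂Q/∂Y = 56.1/Y = 0.00308904.
η_Y = (∂Q/∂Y)·(Y/Q) = 0.00308904 × (18161/255.084) = 0.220.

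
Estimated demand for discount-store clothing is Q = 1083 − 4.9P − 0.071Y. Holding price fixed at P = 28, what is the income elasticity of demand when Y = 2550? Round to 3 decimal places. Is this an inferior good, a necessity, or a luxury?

-0.237 (inferior good)

At P = 28, Y = 2550: Q = 764.750.
Holding P constant, ∂Q/∂Y = −0.071.
η_Y = (∂Q/∂Y)·(Y/Q) = -0.071 × (2550/764.750) = -0.237.
Since η < 0, this is an inferior good.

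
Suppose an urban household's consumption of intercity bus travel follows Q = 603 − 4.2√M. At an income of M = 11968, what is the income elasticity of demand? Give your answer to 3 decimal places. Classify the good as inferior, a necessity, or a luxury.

-1.601 (inferior good)

At M = 11968: Q = 143.527.
dQ/dM = -4.2/(2√M) = -0.0191959 at this income.
η = (dQ/dM)·(M/Q) = -0.0191959 × (11968/143.527) = -1.601.
Since η < 0, the good is an inferior good.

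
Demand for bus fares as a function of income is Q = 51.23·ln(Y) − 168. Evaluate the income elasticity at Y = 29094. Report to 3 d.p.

0.143

At Y = 29094: Q = 358.557.
dQ/dY = 51.23/Y = 0.00176084 at this income.
η = (dQ/dY)·(Y/Q) = 0.00176084 × (29094/358.557) = 0.143.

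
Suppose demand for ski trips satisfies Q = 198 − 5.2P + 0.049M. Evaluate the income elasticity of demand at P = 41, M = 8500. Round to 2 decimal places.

1.04

At P = 41, M = 8500: Q = 401.300.
Holding P constant, ∂Q/∂M = 0.049.
η_M = (∂Q/∂M)·(M/Q) = 0.049 × (8500/401.300) = 1.04.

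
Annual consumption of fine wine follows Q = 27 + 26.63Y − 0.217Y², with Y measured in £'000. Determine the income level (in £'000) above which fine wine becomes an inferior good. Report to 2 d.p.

61.36

dQ/dY = 26.63 − 0.434Y.
The good is inferior where dQ/dY < 0. Setting dQ/dY = 0 gives Y = 26.63 / 0.434 = 61.36.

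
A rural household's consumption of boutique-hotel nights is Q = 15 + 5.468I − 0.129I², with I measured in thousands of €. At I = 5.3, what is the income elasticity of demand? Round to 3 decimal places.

At I = 5.3: Q = 40.3568.
dQ/dI = 5.468 − 0.258I = 4.10060.
η = (dQ/dI)·(I/Q) = 4.10060 × (5.3/40.3568) = 0.539.

0.539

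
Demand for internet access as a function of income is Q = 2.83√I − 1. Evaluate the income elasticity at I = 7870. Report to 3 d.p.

At I = 7870: Q = 250.058.
dQ/dI = 2.83/(2√I) = 0.0159503 at this income.
η = (dQ/dI)·(I/Q) = 0.0159503 × (7870/250.058) = 0.502.

0.502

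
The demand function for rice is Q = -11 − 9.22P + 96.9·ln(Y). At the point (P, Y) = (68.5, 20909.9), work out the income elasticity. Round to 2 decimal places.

0.30

At P = 68.5, Y = 20909.9: Q = 321.389.
Holding P constant, ∂Q/∂Y = 96.9/Y = 0.00463417.
η_Y = (∂Q/∂Y)·(Y/Q) = 0.00463417 × (20909.9/321.389) = 0.30.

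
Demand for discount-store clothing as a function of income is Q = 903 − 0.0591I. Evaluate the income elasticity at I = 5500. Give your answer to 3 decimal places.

At I = 5500: Q = 577.950.
dQ/dI = −0.0591.
η = (dQ/dI)·(I/Q) = -0.0591 × (5500/577.950) = -0.562.

-0.562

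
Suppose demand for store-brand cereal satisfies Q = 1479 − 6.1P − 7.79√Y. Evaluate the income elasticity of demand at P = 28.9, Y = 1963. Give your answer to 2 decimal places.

At P = 28.9, Y = 1963: Q = 957.568.
Holding P constant, ∂Q/∂Y = -7.79/(2√Y) = -0.0879118.
η_Y = (∂Q/∂Y)·(Y/Q) = -0.0879118 × (1963/957.568) = -0.18.

-0.18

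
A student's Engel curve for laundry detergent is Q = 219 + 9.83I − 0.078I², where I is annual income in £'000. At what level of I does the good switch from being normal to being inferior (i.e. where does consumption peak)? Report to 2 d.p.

dQ/dI = 9.83 − 0.156I.
The good is inferior where dQ/dI < 0. Setting dQ/dI = 0 gives I = 9.83 / 0.156 = 63.01.

63.01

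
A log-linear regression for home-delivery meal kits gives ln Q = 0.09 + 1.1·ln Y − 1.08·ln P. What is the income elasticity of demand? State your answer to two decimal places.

In a log-linear demand, the coefficient on ln Y is the income elasticity.
So η = 1.10.

1.10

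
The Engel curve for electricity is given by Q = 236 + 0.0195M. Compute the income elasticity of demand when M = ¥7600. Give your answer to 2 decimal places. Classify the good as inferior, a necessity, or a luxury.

0.39 (necessity)

At M = 7600: Q = 384.200.
dQ/dM = 0.0195.
η = (dQ/dM)·(M/Q) = 0.0195 × (7600/384.200) = 0.39.
Since 0 < η < 1, the good is a necessity.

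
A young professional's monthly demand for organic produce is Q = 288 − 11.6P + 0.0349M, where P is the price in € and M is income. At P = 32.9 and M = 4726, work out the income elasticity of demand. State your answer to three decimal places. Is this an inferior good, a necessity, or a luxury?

2.313 (luxury)

At P = 32.9, M = 4726: Q = 71.297.
Holding P constant, ∂Q/∂M = 0.0349.
η_M = (∂Q/∂M)·(M/Q) = 0.0349 × (4726/71.297) = 2.313.
Since η > 1, this is a luxury.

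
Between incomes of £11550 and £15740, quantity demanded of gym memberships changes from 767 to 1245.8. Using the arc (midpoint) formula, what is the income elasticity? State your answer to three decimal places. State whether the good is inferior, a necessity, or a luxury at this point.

ΔQ = 1245.8 − 767 = 478.8; midpoint Q̄ = (767 + 1245.8)/2 = 1006.4.
ΔI = 15740 − 11550 = 4190; midpoint Ī = (11550 + 15740)/2 = 13645.
η = (ΔQ/Q̄) ÷ (ΔI/Ī) = (478.8/1006.4) ÷ (4190/13645) = 1.549.
η > 1 ⇒ luxury.

1.549 (luxury)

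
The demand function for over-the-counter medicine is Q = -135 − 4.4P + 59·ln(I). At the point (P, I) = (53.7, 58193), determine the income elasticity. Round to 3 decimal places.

0.214

At P = 53.7, I = 58193: Q = 276.040.
Holding P constant, ∂Q/∂I = 59/I = 0.00101387.
η_I = (∂Q/∂I)·(I/Q) = 0.00101387 × (58193/276.040) = 0.214.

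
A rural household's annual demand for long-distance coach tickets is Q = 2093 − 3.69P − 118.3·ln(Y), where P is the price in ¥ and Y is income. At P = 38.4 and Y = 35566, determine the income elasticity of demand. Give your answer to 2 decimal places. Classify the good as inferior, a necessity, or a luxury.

-0.17 (inferior good)

At P = 38.4, Y = 35566: Q = 711.621.
Holding P constant, ∂Q/∂Y = -118.3/Y = -0.00332621.
η_Y = (∂Q/∂Y)·(Y/Q) = -0.00332621 × (35566/711.621) = -0.17.
Since η < 0, this is an inferior good.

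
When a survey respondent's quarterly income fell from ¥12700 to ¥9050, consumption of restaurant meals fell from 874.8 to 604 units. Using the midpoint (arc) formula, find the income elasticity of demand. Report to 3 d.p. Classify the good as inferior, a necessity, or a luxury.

1.091 (luxury)

ΔQ = 604 − 874.8 = -270.8; midpoint Q̄ = (874.8 + 604)/2 = 739.4.
ΔI = 9050 − 12700 = -3650; midpoint Ī = (12700 + 9050)/2 = 10875.
η = (ΔQ/Q̄) ÷ (ΔI/Ī) = (-270.8/739.4) ÷ (-3650/10875) = 1.091.
η > 1 ⇒ luxury.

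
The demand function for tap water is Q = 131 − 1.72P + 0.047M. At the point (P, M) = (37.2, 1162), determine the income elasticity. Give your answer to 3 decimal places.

0.449

At P = 37.2, M = 1162: Q = 121.630.
Holding P constant, ∂Q/∂M = 0.047.
η_M = (∂Q/∂M)·(M/Q) = 0.047 × (1162/121.630) = 0.449.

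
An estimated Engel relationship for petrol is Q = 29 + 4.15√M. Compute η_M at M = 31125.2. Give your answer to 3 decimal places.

0.481

At M = 31125.2: Q = 761.157.
dQ/dM = 4.15/(2√M) = 0.0117615 at this income.
η = (dQ/dM)·(M/Q) = 0.0117615 × (31125.2/761.157) = 0.481.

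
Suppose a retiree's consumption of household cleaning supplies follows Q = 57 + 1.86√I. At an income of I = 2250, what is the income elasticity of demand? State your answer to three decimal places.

At I = 2250: Q = 145.228.
dQ/dI = 1.86/(2√I) = 0.0196061 at this income.
η = (dQ/dI)·(I/Q) = 0.0196061 × (2250/145.228) = 0.304.

0.304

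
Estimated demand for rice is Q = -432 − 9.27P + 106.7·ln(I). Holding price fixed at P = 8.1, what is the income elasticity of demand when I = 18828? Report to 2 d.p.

At P = 8.1, I = 18828: Q = 543.172.
Holding P constant, ∂Q/∂I = 106.7/I = 0.00566709.
η_I = (∂Q/∂I)·(I/Q) = 0.00566709 × (18828/543.172) = 0.20.

0.20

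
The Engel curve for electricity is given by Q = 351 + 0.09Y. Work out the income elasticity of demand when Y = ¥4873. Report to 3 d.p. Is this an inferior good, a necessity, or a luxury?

At Y = 4873: Q = 789.570.
dQ/dY = 0.09.
η = (dQ/dY)·(Y/Q) = 0.09 × (4873/789.570) = 0.555.
Since 0 < η < 1, the good is a necessity.

0.555 (necessity)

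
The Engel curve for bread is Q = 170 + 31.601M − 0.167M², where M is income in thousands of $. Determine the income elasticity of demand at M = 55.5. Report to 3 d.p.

0.514

At M = 55.5: Q = 1409.4537.
dQ/dM = 31.601 − 0.334M = 13.06400.
η = (dQ/dM)·(M/Q) = 13.06400 × (55.5/1409.4537) = 0.514.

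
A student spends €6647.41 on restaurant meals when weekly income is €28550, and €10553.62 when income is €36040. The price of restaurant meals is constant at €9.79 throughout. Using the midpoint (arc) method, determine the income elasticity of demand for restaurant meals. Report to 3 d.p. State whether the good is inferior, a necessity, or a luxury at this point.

1.958 (luxury)

With a constant price, Q₁ = 6647.41/9.79 = 679.000 and Q₂ = 10553.62/9.79 = 1078.000 (equivalently, work directly with expenditure since P cancels).
Midpoint %ΔQ = (10553.62 − 6647.41)/8600.52 = 0.45418; midpoint %ΔI = (36040 − 28550)/32295 = 0.23192.
η = 0.45418 / 0.23192 = 1.958.
η > 1 ⇒ luxury.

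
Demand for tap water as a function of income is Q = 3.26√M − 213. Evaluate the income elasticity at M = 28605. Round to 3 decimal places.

At M = 28605: Q = 338.364.
dQ/dM = 3.26/(2√M) = 0.00963755 at this income.
η = (dQ/dM)·(M/Q) = 0.00963755 × (28605/338.364) = 0.815.

0.815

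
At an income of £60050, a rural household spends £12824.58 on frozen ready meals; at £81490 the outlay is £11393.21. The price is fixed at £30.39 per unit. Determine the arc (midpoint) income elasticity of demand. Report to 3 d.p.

-0.390

With a constant price, Q₁ = 12824.58/30.39 = 422.000 and Q₂ = 11393.21/30.39 = 374.900 (equivalently, work directly with expenditure since P cancels).
Midpoint %ΔQ = (11393.21 − 12824.58)/12108.90 = -0.11821; midpoint %ΔI = (81490 − 60050)/70770 = 0.30295.
η = -0.11821 / 0.30295 = -0.390.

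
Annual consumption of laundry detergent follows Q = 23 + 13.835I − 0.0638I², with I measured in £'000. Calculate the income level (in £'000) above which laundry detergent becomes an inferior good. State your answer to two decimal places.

dQ/dI = 13.835 − 0.1276I.
The good is inferior where dQ/dI < 0. Setting dQ/dI = 0 gives I = 13.835 / 0.1276 = 108.42.

108.42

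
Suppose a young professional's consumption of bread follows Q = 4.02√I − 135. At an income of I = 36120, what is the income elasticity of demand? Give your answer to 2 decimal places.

0.61

At I = 36120: Q = 629.012.
dQ/dI = 4.02/(2√I) = 0.010576 at this income.
η = (dQ/dI)·(I/Q) = 0.010576 × (36120/629.012) = 0.61.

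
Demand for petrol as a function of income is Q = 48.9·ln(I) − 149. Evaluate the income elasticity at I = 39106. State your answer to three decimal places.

0.133

At I = 39106: Q = 368.070.
dQ/dI = 48.9/I = 0.00125045 at this income.
η = (dQ/dI)·(I/Q) = 0.00125045 × (39106/368.070) = 0.133.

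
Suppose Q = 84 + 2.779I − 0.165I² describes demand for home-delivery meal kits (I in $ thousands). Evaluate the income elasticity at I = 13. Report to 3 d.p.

At I = 13: Q = 92.2420.
dQ/dI = 2.779 − 0.33I = -1.51100.
η = (dQ/dI)·(I/Q) = -1.51100 × (13/92.2420) = -0.213.

-0.213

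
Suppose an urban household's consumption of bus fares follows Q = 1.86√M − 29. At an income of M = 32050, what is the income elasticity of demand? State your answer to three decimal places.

0.548

At M = 32050: Q = 303.987.
dQ/dM = 1.86/(2√M) = 0.0051948 at this income.
η = (dQ/dM)·(M/Q) = 0.0051948 × (32050/303.987) = 0.548.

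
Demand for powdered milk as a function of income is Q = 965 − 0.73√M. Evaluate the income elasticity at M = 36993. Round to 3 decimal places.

-0.085

At M = 36993: Q = 824.595.
dQ/dM = -0.73/(2√M) = -0.00189772 at this income.
η = (dQ/dM)·(M/Q) = -0.00189772 × (36993/824.595) = -0.085.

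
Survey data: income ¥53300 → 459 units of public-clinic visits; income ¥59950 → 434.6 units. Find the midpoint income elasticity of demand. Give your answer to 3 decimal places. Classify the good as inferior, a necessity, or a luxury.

ΔQ = 434.6 − 459 = -24.4; midpoint Q̄ = (459 + 434.6)/2 = 446.8.
ΔI = 59950 − 53300 = 6650; midpoint Ī = (53300 + 59950)/2 = 56625.
η = (ΔQ/Q̄) ÷ (ΔI/Ī) = (-24.4/446.8) ÷ (6650/56625) = -0.465.
η < 0 ⇒ inferior good.

-0.465 (inferior good)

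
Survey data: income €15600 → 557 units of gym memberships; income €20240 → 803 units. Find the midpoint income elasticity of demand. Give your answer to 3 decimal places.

1.397

ΔQ = 803 − 557 = 246; midpoint Q̄ = (557 + 803)/2 = 680.
ΔI = 20240 − 15600 = 4640; midpoint Ī = (15600 + 20240)/2 = 17920.
η = (ΔQ/Q̄) ÷ (ΔI/Ī) = (246/680) ÷ (4640/17920) = 1.397.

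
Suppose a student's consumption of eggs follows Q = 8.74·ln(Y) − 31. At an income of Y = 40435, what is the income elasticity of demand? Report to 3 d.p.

At Y = 40435: Q = 61.709.
dQ/dY = 8.74/Y = 0.000216149 at this income.
η = (dQ/dY)·(Y/Q) = 0.000216149 × (40435/61.709) = 0.142.

0.142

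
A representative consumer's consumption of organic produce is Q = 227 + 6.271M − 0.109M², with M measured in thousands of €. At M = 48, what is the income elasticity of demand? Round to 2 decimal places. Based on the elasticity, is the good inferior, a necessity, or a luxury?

-0.73 (inferior good)

At M = 48: Q = 276.8720.
dQ/dM = 6.271 − 0.218M = -4.19300.
η = (dQ/dM)·(M/Q) = -4.19300 × (48/276.8720) = -0.73.
η < 0 ⇒ inferior good.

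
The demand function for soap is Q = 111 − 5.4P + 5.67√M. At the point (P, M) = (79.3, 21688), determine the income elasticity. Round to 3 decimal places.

At P = 79.3, M = 21688: Q = 517.792.
Holding P constant, ∂Q/∂M = 5.67/(2√M) = 0.0192506.
η_M = (∂Q/∂M)·(M/Q) = 0.0192506 × (21688/517.792) = 0.806.

0.806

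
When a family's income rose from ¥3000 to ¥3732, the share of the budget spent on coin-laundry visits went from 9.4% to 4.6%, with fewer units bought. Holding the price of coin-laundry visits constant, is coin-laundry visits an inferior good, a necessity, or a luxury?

inferior good

Quantity demanded falls as income rises, so η < 0.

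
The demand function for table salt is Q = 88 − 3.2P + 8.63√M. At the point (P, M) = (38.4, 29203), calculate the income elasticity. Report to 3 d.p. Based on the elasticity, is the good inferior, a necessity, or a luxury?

At P = 38.4, M = 29203: Q = 1439.891.
Holding P constant, ∂Q/∂M = 8.63/(2√M) = 0.0252503.
η_M = (∂Q/∂M)·(M/Q) = 0.0252503 × (29203/1439.891) = 0.512.
Since 0 < η < 1, this is a necessity.

0.512 (necessity)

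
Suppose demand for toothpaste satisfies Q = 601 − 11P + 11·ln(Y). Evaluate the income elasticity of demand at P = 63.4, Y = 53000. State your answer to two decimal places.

At P = 63.4, Y = 53000: Q = 23.259.
Holding P constant, ∂Q/∂Y = 11/Y = 0.000207547.
η_Y = (∂Q/∂Y)·(Y/Q) = 0.000207547 × (53000/23.259) = 0.47.

0.47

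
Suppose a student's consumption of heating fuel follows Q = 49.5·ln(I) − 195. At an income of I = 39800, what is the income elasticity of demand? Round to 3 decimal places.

At I = 39800: Q = 329.285.
dQ/dI = 49.5/I = 0.00124372 at this income.
η = (dQ/dI)·(I/Q) = 0.00124372 × (39800/329.285) = 0.150.

0.150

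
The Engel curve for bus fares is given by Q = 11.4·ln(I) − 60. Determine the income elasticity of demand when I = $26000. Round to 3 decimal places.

0.204

At I = 26000: Q = 55.891.
dQ/dI = 11.4/I = 0.000438462 at this income.
η = (dQ/dI)·(I/Q) = 0.000438462 × (26000/55.891) = 0.204.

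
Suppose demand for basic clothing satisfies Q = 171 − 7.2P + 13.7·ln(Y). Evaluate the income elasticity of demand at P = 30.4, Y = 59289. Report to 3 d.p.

At P = 30.4, Y = 59289: Q = 102.685.
Holding P constant, ∂Q/∂Y = 13.7/Y = 0.000231072.
η_Y = (∂Q/∂Y)·(Y/Q) = 0.000231072 × (59289/102.685) = 0.133.

0.133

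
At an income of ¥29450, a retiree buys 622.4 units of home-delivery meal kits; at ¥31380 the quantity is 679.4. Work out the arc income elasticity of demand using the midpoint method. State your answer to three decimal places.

ΔQ = 679.4 − 622.4 = 57; midpoint Q̄ = (622.4 + 679.4)/2 = 650.9.
ΔI = 31380 − 29450 = 1930; midpoint Ī = (29450 + 31380)/2 = 30415.
η = (ΔQ/Q̄) ÷ (ΔI/Ī) = (57/650.9) ÷ (1930/30415) = 1.380.

1.380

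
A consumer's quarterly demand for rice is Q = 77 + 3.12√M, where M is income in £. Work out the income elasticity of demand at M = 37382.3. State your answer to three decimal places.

0.443

At M = 37382.3: Q = 680.236.
dQ/dM = 3.12/(2√M) = 0.00806848 at this income.
η = (dQ/dM)·(M/Q) = 0.00806848 × (37382.3/680.236) = 0.443.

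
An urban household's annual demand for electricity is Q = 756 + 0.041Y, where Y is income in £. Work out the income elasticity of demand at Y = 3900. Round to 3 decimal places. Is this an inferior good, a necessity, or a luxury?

At Y = 3900: Q = 915.900.
dQ/dY = 0.041.
η = (dQ/dY)·(Y/Q) = 0.041 × (3900/915.900) = 0.175.
Since 0 < η < 1, the good is a necessity.

0.175 (necessity)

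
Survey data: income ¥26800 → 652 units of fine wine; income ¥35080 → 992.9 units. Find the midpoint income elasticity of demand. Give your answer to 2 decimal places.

ΔQ = 992.9 − 652 = 340.9; midpoint Q̄ = (652 + 992.9)/2 = 822.45.
ΔI = 35080 − 26800 = 8280; midpoint Ī = (26800 + 35080)/2 = 30940.
η = (ΔQ/Q̄) ÷ (ΔI/Ī) = (340.9/822.45) ÷ (8280/30940) = 1.55.

1.55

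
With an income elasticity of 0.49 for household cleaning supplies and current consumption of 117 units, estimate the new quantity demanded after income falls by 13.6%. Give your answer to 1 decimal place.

%ΔQ ≈ η × %ΔI = 0.49 × (-13.6%) = -6.664%.
New Q ≈ 117 × (1 − 0.06664) = 109.2.

109.2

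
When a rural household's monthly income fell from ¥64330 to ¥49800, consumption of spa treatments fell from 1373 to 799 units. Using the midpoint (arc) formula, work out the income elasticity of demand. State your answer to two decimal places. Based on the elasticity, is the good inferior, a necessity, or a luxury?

ΔQ = 799 − 1373 = -574; midpoint Q̄ = (1373 + 799)/2 = 1086.
ΔI = 49800 − 64330 = -14530; midpoint Ī = (64330 + 49800)/2 = 57065.
η = (ΔQ/Q̄) ÷ (ΔI/Ī) = (-574/1086) ÷ (-14530/57065) = 2.08.
η > 1 ⇒ luxury.

2.08 (luxury)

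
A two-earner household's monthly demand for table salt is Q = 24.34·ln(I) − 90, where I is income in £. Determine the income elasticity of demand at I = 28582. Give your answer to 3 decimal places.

0.152

At I = 28582: Q = 159.741.
dQ/dI = 24.34/I = 0.000851585 at this income.
η = (dQ/dI)·(I/Q) = 0.000851585 × (28582/159.741) = 0.152.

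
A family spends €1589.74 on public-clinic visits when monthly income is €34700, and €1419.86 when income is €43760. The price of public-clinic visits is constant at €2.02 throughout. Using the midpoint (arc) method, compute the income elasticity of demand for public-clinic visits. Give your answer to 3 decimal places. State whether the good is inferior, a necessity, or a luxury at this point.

-0.489 (inferior good)

With a constant price, Q₁ = 1589.74/2.02 = 787.000 and Q₂ = 1419.86/2.02 = 702.901 (equivalently, work directly with expenditure since P cancels).
Midpoint %ΔQ = (1419.86 − 1589.74)/1504.80 = -0.11289; midpoint %ΔI = (43760 − 34700)/39230 = 0.23095.
η = -0.11289 / 0.23095 = -0.489.
η < 0 ⇒ inferior good.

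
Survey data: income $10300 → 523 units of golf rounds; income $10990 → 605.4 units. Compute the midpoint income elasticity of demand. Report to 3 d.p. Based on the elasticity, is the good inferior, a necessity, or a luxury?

ΔQ = 605.4 − 523 = 82.4; midpoint Q̄ = (523 + 605.4)/2 = 564.2.
ΔI = 10990 − 10300 = 690; midpoint Ī = (10300 + 10990)/2 = 10645.
η = (ΔQ/Q̄) ÷ (ΔI/Ī) = (82.4/564.2) ÷ (690/10645) = 2.253.
η > 1 ⇒ luxury.

2.253 (luxury)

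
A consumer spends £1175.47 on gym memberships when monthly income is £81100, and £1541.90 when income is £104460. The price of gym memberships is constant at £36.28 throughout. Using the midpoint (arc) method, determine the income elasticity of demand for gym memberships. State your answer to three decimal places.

With a constant price, Q₁ = 1175.47/36.28 = 32.400 and Q₂ = 1541.90/36.28 = 42.500 (equivalently, work directly with expenditure since P cancels).
Midpoint %ΔQ = (1541.90 − 1175.47)/1358.69 = 0.26969; midpoint %ΔI = (104460 − 81100)/92780 = 0.25178.
η = 0.26969 / 0.25178 = 1.071.

1.071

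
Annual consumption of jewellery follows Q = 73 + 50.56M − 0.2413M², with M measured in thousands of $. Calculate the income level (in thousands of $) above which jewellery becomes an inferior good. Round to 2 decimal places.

104.77

dQ/dM = 50.56 − 0.4826M.
The good is inferior where dQ/dM < 0. Setting dQ/dM = 0 gives M = 50.56 / 0.4826 = 104.77.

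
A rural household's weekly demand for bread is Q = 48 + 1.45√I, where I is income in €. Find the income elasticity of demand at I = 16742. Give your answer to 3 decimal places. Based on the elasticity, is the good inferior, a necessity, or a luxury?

At I = 16742: Q = 235.617.
dQ/dI = 1.45/(2√I) = 0.00560318 at this income.
η = (dQ/dI)·(I/Q) = 0.00560318 × (16742/235.617) = 0.398.
Since 0 < η < 1, the good is a necessity.

0.398 (necessity)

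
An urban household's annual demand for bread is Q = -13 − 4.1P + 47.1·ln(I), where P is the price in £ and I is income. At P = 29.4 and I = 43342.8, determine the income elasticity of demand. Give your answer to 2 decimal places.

At P = 29.4, I = 43342.8: Q = 369.342.
Holding P constant, ∂Q/∂I = 47.1/I = 0.00108669.
η_I = (∂Q/∂I)·(I/Q) = 0.00108669 × (43342.8/369.342) = 0.13.

0.13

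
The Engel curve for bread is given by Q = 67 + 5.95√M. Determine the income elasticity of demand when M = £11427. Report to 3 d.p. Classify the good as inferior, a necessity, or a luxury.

0.452 (necessity)

At M = 11427: Q = 703.038.
dQ/dM = 5.95/(2√M) = 0.0278305 at this income.
η = (dQ/dM)·(M/Q) = 0.0278305 × (11427/703.038) = 0.452.
Since 0 < η < 1, the good is a necessity.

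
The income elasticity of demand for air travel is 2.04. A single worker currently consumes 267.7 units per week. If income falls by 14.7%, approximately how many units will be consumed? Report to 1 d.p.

187.4

%ΔQ ≈ η × %ΔI = 2.04 × (-14.7%) = -29.988%.
New Q ≈ 267.7 × (1 − 0.29988) = 187.4.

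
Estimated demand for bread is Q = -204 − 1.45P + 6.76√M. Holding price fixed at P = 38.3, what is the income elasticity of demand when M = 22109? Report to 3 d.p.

0.674

At P = 38.3, M = 22109: Q = 745.616.
Holding P constant, ∂Q/∂M = 6.76/(2√M) = 0.0227317.
η_M = (∂Q/∂M)·(M/Q) = 0.0227317 × (22109/745.616) = 0.674.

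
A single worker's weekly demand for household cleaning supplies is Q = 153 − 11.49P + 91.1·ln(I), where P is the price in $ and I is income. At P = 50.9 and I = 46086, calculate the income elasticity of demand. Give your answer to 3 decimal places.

At P = 50.9, I = 46086: Q = 546.415.
Holding P constant, ∂Q/∂I = 91.1/I = 0.00197674.
η_I = (∂Q/∂I)·(I/Q) = 0.00197674 × (46086/546.415) = 0.167.

0.167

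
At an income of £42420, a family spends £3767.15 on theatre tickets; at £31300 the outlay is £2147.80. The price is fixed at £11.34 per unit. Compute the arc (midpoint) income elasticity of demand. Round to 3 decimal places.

With a constant price, Q₁ = 3767.15/11.34 = 332.200 and Q₂ = 2147.80/11.34 = 189.400 (equivalently, work directly with expenditure since P cancels).
Midpoint %ΔQ = (2147.80 − 3767.15)/2957.48 = -0.54754; midpoint %ΔI = (31300 − 42420)/36860 = -0.30168.
η = -0.54754 / -0.30168 = 1.815.

1.815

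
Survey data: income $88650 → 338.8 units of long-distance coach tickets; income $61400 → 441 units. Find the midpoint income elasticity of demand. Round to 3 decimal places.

-0.722

ΔQ = 441 − 338.8 = 102.2; midpoint Q̄ = (338.8 + 441)/2 = 389.9.
ΔI = 61400 − 88650 = -27250; midpoint Ī = (88650 + 61400)/2 = 75025.
η = (ΔQ/Q̄) ÷ (ΔI/Ī) = (102.2/389.9) ÷ (-27250/75025) = -0.722.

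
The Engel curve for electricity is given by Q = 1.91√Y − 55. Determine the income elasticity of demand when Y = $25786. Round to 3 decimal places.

At Y = 25786: Q = 251.708.
dQ/dY = 1.91/(2√Y) = 0.00594718 at this income.
η = (dQ/dY)·(Y/Q) = 0.00594718 × (25786/251.708) = 0.609.

0.609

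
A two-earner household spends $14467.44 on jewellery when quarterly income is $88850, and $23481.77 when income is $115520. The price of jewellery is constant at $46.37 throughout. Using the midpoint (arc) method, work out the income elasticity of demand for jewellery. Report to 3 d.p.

With a constant price, Q₁ = 14467.44/46.37 = 312.000 and Q₂ = 23481.77/46.37 = 506.400 (equivalently, work directly with expenditure since P cancels).
Midpoint %ΔQ = (23481.77 − 14467.44)/18974.61 = 0.47507; midpoint %ΔI = (115520 − 88850)/102185 = 0.26100.
η = 0.47507 / 0.26100 = 1.820.

1.820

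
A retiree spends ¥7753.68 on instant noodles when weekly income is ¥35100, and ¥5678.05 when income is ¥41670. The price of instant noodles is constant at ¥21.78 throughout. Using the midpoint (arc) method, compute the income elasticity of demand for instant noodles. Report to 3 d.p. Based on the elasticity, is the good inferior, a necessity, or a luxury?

-1.806 (inferior good)

With a constant price, Q₁ = 7753.68/21.78 = 356.000 and Q₂ = 5678.05/21.78 = 260.700 (equivalently, work directly with expenditure since P cancels).
Midpoint %ΔQ = (5678.05 − 7753.68)/6715.87 = -0.30906; midpoint %ΔI = (41670 − 35100)/38385 = 0.17116.
η = -0.30906 / 0.17116 = -1.806.
η < 0 ⇒ inferior good.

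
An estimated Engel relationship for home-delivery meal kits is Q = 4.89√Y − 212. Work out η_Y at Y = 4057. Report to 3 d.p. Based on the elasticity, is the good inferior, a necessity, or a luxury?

1.566 (luxury)

At Y = 4057: Q = 99.467.
dQ/dY = 4.89/(2√Y) = 0.0383863 at this income.
η = (dQ/dY)·(Y/Q) = 0.0383863 × (4057/99.467) = 1.566.
Since η > 1, the good is a luxury.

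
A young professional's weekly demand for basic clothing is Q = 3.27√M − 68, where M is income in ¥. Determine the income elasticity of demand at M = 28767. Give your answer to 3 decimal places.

0.570

At M = 28767: Q = 486.619.
dQ/dM = 3.27/(2√M) = 0.00963985 at this income.
η = (dQ/dM)·(M/Q) = 0.00963985 × (28767/486.619) = 0.570.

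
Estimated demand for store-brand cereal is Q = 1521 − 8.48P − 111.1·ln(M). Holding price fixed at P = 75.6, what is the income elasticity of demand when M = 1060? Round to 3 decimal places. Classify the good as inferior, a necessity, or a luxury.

-1.048 (inferior good)

At P = 75.6, M = 1060: Q = 105.987.
Holding P constant, ∂Q/∂M = -111.1/M = -0.104811.
η_M = (∂Q/∂M)·(M/Q) = -0.104811 × (1060/105.987) = -1.048.
Since η < 0, this is an inferior good.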